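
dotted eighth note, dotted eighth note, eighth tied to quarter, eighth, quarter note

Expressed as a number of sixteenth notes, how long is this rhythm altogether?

Working in sixteenth notes: dotted eighth note = 3; dotted eighth note = 3; eighth tied to quarter (eighth + quarter) = 6; eighth = 2; quarter note = 4.
Sum: 3 + 3 + 6 + 2 + 4 = 18 sixteenth notes.

18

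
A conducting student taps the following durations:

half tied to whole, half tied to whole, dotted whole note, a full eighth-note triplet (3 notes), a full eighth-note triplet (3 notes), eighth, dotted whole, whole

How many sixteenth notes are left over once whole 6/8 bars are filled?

2

One bar of 6/8 = 6 eighth notes.
Each duration in eighth notes: half tied to whole (half + whole) = 12; half tied to whole (half + whole) = 12; dotted whole note = 12; a full eighth-note triplet (3 notes) (three triplet eighths span one quarter) = 2; a full eighth-note triplet (3 notes) (three triplet eighths span one quarter) = 2; eighth = 1; dotted whole = 12; whole = 8.
Altogether 12 + 12 + 12 + 2 + 2 + 1 + 12 + 8 = 61.
61 ÷ 6 = 10 complete bars with 1 eighth note remaining = 2 sixteenth notes.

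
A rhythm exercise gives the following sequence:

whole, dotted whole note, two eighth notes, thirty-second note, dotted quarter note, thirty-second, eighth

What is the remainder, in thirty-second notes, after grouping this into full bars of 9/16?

One bar of 9/16 = 18 thirty-second notes.
Working in thirty-second notes: whole = 32; dotted whole note = 48; eighth note = 4; eighth note = 4; thirty-second note = 1; dotted quarter note = 12; thirty-second = 1; eighth = 4.
Altogether 32 + 48 + 4 + 4 + 1 + 12 + 1 + 4 = 106.
106 ÷ 18 = 5 complete bars with 16 thirty-second notes remaining.

16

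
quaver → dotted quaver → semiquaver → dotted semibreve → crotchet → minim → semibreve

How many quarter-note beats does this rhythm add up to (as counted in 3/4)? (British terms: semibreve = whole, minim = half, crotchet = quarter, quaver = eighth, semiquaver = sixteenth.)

14.5

One quarter-note beat = 4 sixteenth notes.
Working in sixteenth notes: quaver = 2; dotted quaver = 3; semiquaver = 1; dotted semibreve = 24; crotchet = 4; minim = 8; semibreve = 16.
Total: 2 + 3 + 1 + 24 + 4 + 8 + 16 = 58.
58 ÷ 4 = 14.5 beats.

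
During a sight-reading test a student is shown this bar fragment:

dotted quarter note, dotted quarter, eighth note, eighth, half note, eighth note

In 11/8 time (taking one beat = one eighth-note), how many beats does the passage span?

One eighth-note beat = 2 sixteenth notes.
Convert each value to sixteenth notes: dotted quarter note = 6; dotted quarter = 6; eighth note = 2; eighth = 2; half note = 8; eighth note = 2.
Altogether 6 + 6 + 2 + 2 + 8 + 2 = 26.
26 ÷ 2 = 13 beats.

13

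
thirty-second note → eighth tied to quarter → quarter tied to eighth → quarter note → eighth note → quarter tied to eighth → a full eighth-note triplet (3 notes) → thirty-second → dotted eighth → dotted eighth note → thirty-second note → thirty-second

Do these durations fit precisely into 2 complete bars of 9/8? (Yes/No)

One bar of 9/8 = 36 thirty-second notes, so 2 bars = 72.
In thirty-second notes: thirty-second note = 1; eighth tied to quarter (eighth + quarter) = 12; quarter tied to eighth (quarter + eighth) = 12; quarter note = 8; eighth note = 4; quarter tied to eighth (quarter + eighth) = 12; a full eighth-note triplet (3 notes) (three triplet eighths span one quarter) = 8; thirty-second = 1; dotted eighth = 6; dotted eighth note = 6; thirty-second note = 1; thirty-second = 1.
Altogether 1 + 12 + 12 + 8 + 4 + 12 + 8 + 1 + 6 + 6 + 1 + 1 = 72.
72 equals 72, so the answer is Yes.

Yes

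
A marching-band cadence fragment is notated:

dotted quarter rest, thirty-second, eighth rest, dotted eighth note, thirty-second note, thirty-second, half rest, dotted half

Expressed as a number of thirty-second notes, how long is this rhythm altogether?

65

Express everything in thirty-second notes: dotted quarter rest = 12; thirty-second = 1; eighth rest = 4; dotted eighth note = 6; thirty-second note = 1; thirty-second = 1; half rest = 16; dotted half = 24.
Total: 12 + 1 + 4 + 6 + 1 + 1 + 16 + 24 = 65 thirty-second notes.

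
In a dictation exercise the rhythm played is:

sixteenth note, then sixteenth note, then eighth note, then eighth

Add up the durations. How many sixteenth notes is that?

6

Each duration in sixteenth notes: sixteenth note = 1; sixteenth note = 1; eighth note = 2; eighth = 2.
Adding: 1 + 1 + 2 + 2 = 6 sixteenth notes.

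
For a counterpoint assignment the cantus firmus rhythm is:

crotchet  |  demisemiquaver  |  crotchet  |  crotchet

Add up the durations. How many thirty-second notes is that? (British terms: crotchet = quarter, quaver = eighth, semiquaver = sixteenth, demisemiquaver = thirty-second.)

Express everything in thirty-second notes: crotchet = 8; demisemiquaver = 1; crotchet = 8; crotchet = 8.
Altogether 8 + 1 + 8 + 8 = 25 thirty-second notes.

25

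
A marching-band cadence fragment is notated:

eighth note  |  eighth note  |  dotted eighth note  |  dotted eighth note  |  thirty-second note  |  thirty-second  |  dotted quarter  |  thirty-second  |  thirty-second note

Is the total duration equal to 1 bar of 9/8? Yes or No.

Yes

One bar of 9/8 = 36 thirty-second notes.
Express everything in thirty-second notes: eighth note = 4; eighth note = 4; dotted eighth note = 6; dotted eighth note = 6; thirty-second note = 1; thirty-second = 1; dotted quarter = 12; thirty-second = 1; thirty-second note = 1.
Total: 4 + 4 + 6 + 6 + 1 + 1 + 12 + 1 + 1 = 36.
36 equals 36, so the answer is Yes.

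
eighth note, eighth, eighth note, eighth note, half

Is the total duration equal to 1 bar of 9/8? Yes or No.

No

One bar of 9/8 = 9 eighth notes.
Convert each value to eighth notes: eighth note = 1; eighth = 1; eighth note = 1; eighth note = 1; half = 4.
Sum: 1 + 1 + 1 + 1 + 4 = 8.
8 falls short of 9, so the answer is No.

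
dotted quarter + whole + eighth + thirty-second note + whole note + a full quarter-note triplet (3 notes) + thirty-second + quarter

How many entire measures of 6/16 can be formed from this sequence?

8

One bar of 6/16 = 12 thirty-second notes.
Each duration in thirty-second notes: dotted quarter = 12; whole = 32; eighth = 4; thirty-second note = 1; whole note = 32; a full quarter-note triplet (3 notes) (three triplet quarters span one half) = 16; thirty-second = 1; quarter = 8.
Sum: 12 + 32 + 4 + 1 + 32 + 16 + 1 + 8 = 106.
106 ÷ 12 = 8 complete bars with 10 left over.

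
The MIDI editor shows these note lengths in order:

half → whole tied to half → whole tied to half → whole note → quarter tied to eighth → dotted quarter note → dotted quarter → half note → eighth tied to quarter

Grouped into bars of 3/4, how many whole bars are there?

One bar of 3/4 = 6 eighth notes.
In eighth notes: half = 4; whole tied to half (whole + half) = 12; whole tied to half (whole + half) = 12; whole note = 8; quarter tied to eighth (quarter + eighth) = 3; dotted quarter note = 3; dotted quarter = 3; half note = 4; eighth tied to quarter (eighth + quarter) = 3.
Adding: 4 + 12 + 12 + 8 + 3 + 3 + 3 + 4 + 3 = 52.
52 ÷ 6 = 8 complete bars with 4 left over.

8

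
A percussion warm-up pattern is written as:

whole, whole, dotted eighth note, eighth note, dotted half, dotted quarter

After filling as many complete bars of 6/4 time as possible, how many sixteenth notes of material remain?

One bar of 6/4 = 24 sixteenth notes.
Convert each value to sixteenth notes: whole = 16; whole = 16; dotted eighth note = 3; eighth note = 2; dotted half = 12; dotted quarter = 6.
Total: 16 + 16 + 3 + 2 + 12 + 6 = 55.
55 ÷ 24 = 2 complete bars with 7 sixteenth notes remaining.

7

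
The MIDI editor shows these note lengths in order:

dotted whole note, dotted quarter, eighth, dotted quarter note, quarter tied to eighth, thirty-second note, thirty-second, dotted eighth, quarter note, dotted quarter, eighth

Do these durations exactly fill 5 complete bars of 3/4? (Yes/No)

One bar of 3/4 = 24 thirty-second notes, so 5 bars = 120.
Express everything in thirty-second notes: dotted whole note = 48; dotted quarter = 12; eighth = 4; dotted quarter note = 12; quarter tied to eighth (quarter + eighth) = 12; thirty-second note = 1; thirty-second = 1; dotted eighth = 6; quarter note = 8; dotted quarter = 12; eighth = 4.
Total: 48 + 12 + 4 + 12 + 12 + 1 + 1 + 6 + 8 + 12 + 4 = 120.
120 equals 120, so the answer is Yes.

Yes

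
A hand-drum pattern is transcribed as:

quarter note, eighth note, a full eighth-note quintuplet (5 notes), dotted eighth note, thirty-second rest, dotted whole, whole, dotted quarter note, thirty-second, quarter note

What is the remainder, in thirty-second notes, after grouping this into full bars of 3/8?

4

One bar of 3/8 = 12 thirty-second notes.
In thirty-second notes: quarter note = 8; eighth note = 4; a full eighth-note quintuplet (5 notes) (five quintuplet eighths span one half) = 16; dotted eighth note = 6; thirty-second rest = 1; dotted whole = 48; whole = 32; dotted quarter note = 12; thirty-second = 1; quarter note = 8.
Adding: 8 + 4 + 16 + 6 + 1 + 48 + 32 + 12 + 1 + 8 = 136.
136 ÷ 12 = 11 complete bars with 4 thirty-second notes remaining.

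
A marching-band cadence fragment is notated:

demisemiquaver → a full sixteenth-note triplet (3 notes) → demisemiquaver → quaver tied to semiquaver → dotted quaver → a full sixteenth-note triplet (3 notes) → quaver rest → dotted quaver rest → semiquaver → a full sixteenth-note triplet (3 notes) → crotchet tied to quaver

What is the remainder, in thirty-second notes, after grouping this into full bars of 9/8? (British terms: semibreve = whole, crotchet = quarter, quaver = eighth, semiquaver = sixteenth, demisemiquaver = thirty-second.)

14

One bar of 9/8 = 36 thirty-second notes.
Each duration in thirty-second notes: demisemiquaver = 1; a full sixteenth-note triplet (3 notes) (three triplet sixteenths span one eighth) = 4; demisemiquaver = 1; quaver tied to semiquaver (quaver + semiquaver) = 6; dotted quaver = 6; a full sixteenth-note triplet (3 notes) (three triplet sixteenths span one eighth) = 4; quaver rest = 4; dotted quaver rest = 6; semiquaver = 2; a full sixteenth-note triplet (3 notes) (three triplet sixteenths span one eighth) = 4; crotchet tied to quaver (crotchet + quaver) = 12.
Adding: 1 + 4 + 1 + 6 + 6 + 4 + 4 + 6 + 2 + 4 + 12 = 50.
50 ÷ 36 = 1 complete bar with 14 thirty-second notes remaining.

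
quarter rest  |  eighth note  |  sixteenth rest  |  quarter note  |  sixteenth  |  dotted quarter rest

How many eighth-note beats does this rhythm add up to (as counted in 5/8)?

One eighth-note beat = 2 sixteenth notes.
Convert each value to sixteenth notes: quarter rest = 4; eighth note = 2; sixteenth rest = 1; quarter note = 4; sixteenth = 1; dotted quarter rest = 6.
Sum: 4 + 2 + 1 + 4 + 1 + 6 = 18.
18 ÷ 2 = 9 beats.

9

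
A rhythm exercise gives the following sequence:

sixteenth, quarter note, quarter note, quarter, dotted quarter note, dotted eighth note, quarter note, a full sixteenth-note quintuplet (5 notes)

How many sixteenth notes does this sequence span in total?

30

Each duration in sixteenth notes: sixteenth = 1; quarter note = 4; quarter note = 4; quarter = 4; dotted quarter note = 6; dotted eighth note = 3; quarter note = 4; a full sixteenth-note quintuplet (5 notes) (five quintuplet sixteenths span one quarter) = 4.
Altogether 1 + 4 + 4 + 4 + 6 + 3 + 4 + 4 = 30 sixteenth notes.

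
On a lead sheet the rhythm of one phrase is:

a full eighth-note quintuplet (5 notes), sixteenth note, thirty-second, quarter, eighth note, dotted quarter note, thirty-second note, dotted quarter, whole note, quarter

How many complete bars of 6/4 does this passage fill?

One bar of 6/4 = 48 thirty-second notes.
Working in thirty-second notes: a full eighth-note quintuplet (5 notes) (five quintuplet eighths span one half) = 16; sixteenth note = 2; thirty-second = 1; quarter = 8; eighth note = 4; dotted quarter note = 12; thirty-second note = 1; dotted quarter = 12; whole note = 32; quarter = 8.
Sum: 16 + 2 + 1 + 8 + 4 + 12 + 1 + 12 + 32 + 8 = 96.
96 ÷ 48 = 2 complete bars with 0 left over.

2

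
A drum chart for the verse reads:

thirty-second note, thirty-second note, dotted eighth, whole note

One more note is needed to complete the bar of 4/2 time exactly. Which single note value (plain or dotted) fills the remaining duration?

The bar of 4/2 = 64 thirty-second notes.
Convert each value to thirty-second notes: thirty-second note = 1; thirty-second note = 1; dotted eighth = 6; whole note = 32.
Sum: 1 + 1 + 6 + 32 = 40.
Remaining: 64 − 40 = 24 thirty-second notes, which is a dotted half note.

dotted half note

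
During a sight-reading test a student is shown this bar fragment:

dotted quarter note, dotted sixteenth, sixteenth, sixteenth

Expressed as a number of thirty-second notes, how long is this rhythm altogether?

Express everything in thirty-second notes: dotted quarter note = 12; dotted sixteenth = 3; sixteenth = 2; sixteenth = 2.
Adding: 12 + 3 + 2 + 2 = 19 thirty-second notes.

19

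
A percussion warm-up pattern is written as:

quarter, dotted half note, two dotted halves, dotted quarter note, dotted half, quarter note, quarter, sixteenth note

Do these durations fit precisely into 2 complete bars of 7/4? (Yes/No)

No

One bar of 7/4 = 28 sixteenth notes, so 2 bars = 56.
Convert each value to sixteenth notes: quarter = 4; dotted half note = 12; dotted half = 12; dotted half = 12; dotted quarter note = 6; dotted half = 12; quarter note = 4; quarter = 4; sixteenth note = 1.
Total: 4 + 12 + 12 + 12 + 6 + 12 + 4 + 4 + 1 = 67.
67 exceeds 56, so the answer is No.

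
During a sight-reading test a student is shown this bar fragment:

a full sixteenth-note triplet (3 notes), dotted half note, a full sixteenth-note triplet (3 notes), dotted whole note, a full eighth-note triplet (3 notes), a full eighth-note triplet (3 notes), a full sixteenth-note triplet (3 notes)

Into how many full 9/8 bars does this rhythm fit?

2

One bar of 9/8 = 9 eighth notes.
Working in eighth notes: a full sixteenth-note triplet (3 notes) (three triplet sixteenths span one eighth) = 1; dotted half note = 6; a full sixteenth-note triplet (3 notes) (three triplet sixteenths span one eighth) = 1; dotted whole note = 12; a full eighth-note triplet (3 notes) (three triplet eighths span one quarter) = 2; a full eighth-note triplet (3 notes) (three triplet eighths span one quarter) = 2; a full sixteenth-note triplet (3 notes) (three triplet sixteenths span one eighth) = 1.
Sum: 1 + 6 + 1 + 12 + 2 + 2 + 1 = 25.
25 ÷ 9 = 2 complete bars with 7 left over.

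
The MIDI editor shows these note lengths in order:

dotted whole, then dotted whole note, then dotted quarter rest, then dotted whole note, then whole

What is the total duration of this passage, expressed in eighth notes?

47

Convert each value to eighth notes: dotted whole = 12; dotted whole note = 12; dotted quarter rest = 3; dotted whole note = 12; whole = 8.
Altogether 12 + 12 + 3 + 12 + 8 = 47 eighth notes.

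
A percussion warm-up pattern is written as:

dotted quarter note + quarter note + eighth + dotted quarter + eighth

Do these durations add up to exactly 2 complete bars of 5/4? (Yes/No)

No

One bar of 5/4 = 10 eighth notes, so 2 bars = 20.
Convert each value to eighth notes: dotted quarter note = 3; quarter note = 2; eighth = 1; dotted quarter = 3; eighth = 1.
Sum: 3 + 2 + 1 + 3 + 1 = 10.
10 falls short of 20, so the answer is No.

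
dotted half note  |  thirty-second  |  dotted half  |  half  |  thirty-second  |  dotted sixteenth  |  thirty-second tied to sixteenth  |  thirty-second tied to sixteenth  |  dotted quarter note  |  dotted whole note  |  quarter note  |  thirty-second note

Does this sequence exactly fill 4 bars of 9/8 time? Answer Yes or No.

Yes

One bar of 9/8 = 36 thirty-second notes, so 4 bars = 144.
Working in thirty-second notes: dotted half note = 24; thirty-second = 1; dotted half = 24; half = 16; thirty-second = 1; dotted sixteenth = 3; thirty-second tied to sixteenth (thirty-second + sixteenth) = 3; thirty-second tied to sixteenth (thirty-second + sixteenth) = 3; dotted quarter note = 12; dotted whole note = 48; quarter note = 8; thirty-second note = 1.
Total: 24 + 1 + 24 + 16 + 1 + 3 + 3 + 3 + 12 + 48 + 8 + 1 = 144.
144 equals 144, so the answer is Yes.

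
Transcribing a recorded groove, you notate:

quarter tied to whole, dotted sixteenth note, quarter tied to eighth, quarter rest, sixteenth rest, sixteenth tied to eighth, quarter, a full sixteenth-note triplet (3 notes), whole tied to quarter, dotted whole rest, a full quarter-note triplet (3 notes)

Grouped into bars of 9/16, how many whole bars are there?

10

One bar of 9/16 = 18 thirty-second notes.
Each duration in thirty-second notes: quarter tied to whole (quarter + whole) = 40; dotted sixteenth note = 3; quarter tied to eighth (quarter + eighth) = 12; quarter rest = 8; sixteenth rest = 2; sixteenth tied to eighth (sixteenth + eighth) = 6; quarter = 8; a full sixteenth-note triplet (3 notes) (three triplet sixteenths span one eighth) = 4; whole tied to quarter (whole + quarter) = 40; dotted whole rest = 48; a full quarter-note triplet (3 notes) (three triplet quarters span one half) = 16.
Total: 40 + 3 + 12 + 8 + 2 + 6 + 8 + 4 + 40 + 48 + 16 = 187.
187 ÷ 18 = 10 complete bars with 7 left over.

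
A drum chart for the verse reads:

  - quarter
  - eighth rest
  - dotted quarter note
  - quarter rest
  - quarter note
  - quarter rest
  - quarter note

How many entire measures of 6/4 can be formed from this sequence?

1

One bar of 6/4 = 12 eighth notes.
In eighth notes: quarter = 2; eighth rest = 1; dotted quarter note = 3; quarter rest = 2; quarter note = 2; quarter rest = 2; quarter note = 2.
Adding: 2 + 1 + 3 + 2 + 2 + 2 + 2 = 14.
14 ÷ 12 = 1 complete bar with 2 left over.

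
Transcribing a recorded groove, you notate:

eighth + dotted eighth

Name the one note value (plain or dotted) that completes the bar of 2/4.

dotted eighth note

The bar of 2/4 = 8 sixteenth notes.
Working in sixteenth notes: eighth = 2; dotted eighth = 3.
Adding: 2 + 3 = 5.
Remaining: 8 − 5 = 3 sixteenth notes, which is a dotted eighth note.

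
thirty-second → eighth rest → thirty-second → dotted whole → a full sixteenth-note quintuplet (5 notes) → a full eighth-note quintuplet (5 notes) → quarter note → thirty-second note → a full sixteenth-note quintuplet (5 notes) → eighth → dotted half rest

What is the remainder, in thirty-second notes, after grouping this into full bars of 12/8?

27

One bar of 12/8 = 48 thirty-second notes.
In thirty-second notes: thirty-second = 1; eighth rest = 4; thirty-second = 1; dotted whole = 48; a full sixteenth-note quintuplet (5 notes) (five quintuplet sixteenths span one quarter) = 8; a full eighth-note quintuplet (5 notes) (five quintuplet eighths span one half) = 16; quarter note = 8; thirty-second note = 1; a full sixteenth-note quintuplet (5 notes) (five quintuplet sixteenths span one quarter) = 8; eighth = 4; dotted half rest = 24.
Altogether 1 + 4 + 1 + 48 + 8 + 16 + 8 + 1 + 8 + 4 + 24 = 123.
123 ÷ 48 = 2 complete bars with 27 thirty-second notes remaining.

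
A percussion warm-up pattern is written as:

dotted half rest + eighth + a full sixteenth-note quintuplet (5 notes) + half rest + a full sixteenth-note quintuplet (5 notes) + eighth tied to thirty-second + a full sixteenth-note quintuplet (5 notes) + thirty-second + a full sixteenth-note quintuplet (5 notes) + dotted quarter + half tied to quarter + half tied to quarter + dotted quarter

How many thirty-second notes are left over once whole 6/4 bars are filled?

One bar of 6/4 = 48 thirty-second notes.
Convert each value to thirty-second notes: dotted half rest = 24; eighth = 4; a full sixteenth-note quintuplet (5 notes) (five quintuplet sixteenths span one quarter) = 8; half rest = 16; a full sixteenth-note quintuplet (5 notes) (five quintuplet sixteenths span one quarter) = 8; eighth tied to thirty-second (eighth + thirty-second) = 5; a full sixteenth-note quintuplet (5 notes) (five quintuplet sixteenths span one quarter) = 8; thirty-second = 1; a full sixteenth-note quintuplet (5 notes) (five quintuplet sixteenths span one quarter) = 8; dotted quarter = 12; half tied to quarter (half + quarter) = 24; half tied to quarter (half + quarter) = 24; dotted quarter = 12.
Sum: 24 + 4 + 8 + 16 + 8 + 5 + 8 + 1 + 8 + 12 + 24 + 24 + 12 = 154.
154 ÷ 48 = 3 complete bars with 10 thirty-second notes remaining.

10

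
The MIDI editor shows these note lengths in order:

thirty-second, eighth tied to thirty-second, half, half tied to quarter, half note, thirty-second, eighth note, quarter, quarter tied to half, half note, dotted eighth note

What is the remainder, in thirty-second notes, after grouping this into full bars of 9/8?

One bar of 9/8 = 36 thirty-second notes.
In thirty-second notes: thirty-second = 1; eighth tied to thirty-second (eighth + thirty-second) = 5; half = 16; half tied to quarter (half + quarter) = 24; half note = 16; thirty-second = 1; eighth note = 4; quarter = 8; quarter tied to half (quarter + half) = 24; half note = 16; dotted eighth note = 6.
Adding: 1 + 5 + 16 + 24 + 16 + 1 + 4 + 8 + 24 + 16 + 6 = 121.
121 ÷ 36 = 3 complete bars with 13 thirty-second notes remaining.

13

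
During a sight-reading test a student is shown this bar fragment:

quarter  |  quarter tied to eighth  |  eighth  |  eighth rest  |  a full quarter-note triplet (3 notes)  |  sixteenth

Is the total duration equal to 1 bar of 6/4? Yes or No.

One bar of 6/4 = 24 sixteenth notes.
Working in sixteenth notes: quarter = 4; quarter tied to eighth (quarter + eighth) = 6; eighth = 2; eighth rest = 2; a full quarter-note triplet (3 notes) (three triplet quarters span one half) = 8; sixteenth = 1.
Sum: 4 + 6 + 2 + 2 + 8 + 1 = 23.
23 falls short of 24, so the answer is No.

No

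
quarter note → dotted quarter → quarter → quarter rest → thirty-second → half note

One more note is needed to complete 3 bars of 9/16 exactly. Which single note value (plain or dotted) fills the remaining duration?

thirty-second note

3 bars of 9/16 = 54 thirty-second notes.
Express everything in thirty-second notes: quarter note = 8; dotted quarter = 12; quarter = 8; quarter rest = 8; thirty-second = 1; half note = 16.
Sum: 8 + 12 + 8 + 8 + 1 + 16 = 53.
Remaining: 54 − 53 = 1 thirty-second note, which is a thirty-second note.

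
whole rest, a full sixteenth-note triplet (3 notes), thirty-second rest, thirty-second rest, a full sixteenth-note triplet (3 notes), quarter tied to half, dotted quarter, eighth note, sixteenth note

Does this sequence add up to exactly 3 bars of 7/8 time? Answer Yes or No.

One bar of 7/8 = 28 thirty-second notes, so 3 bars = 84.
Each duration in thirty-second notes: whole rest = 32; a full sixteenth-note triplet (3 notes) (three triplet sixteenths span one eighth) = 4; thirty-second rest = 1; thirty-second rest = 1; a full sixteenth-note triplet (3 notes) (three triplet sixteenths span one eighth) = 4; quarter tied to half (quarter + half) = 24; dotted quarter = 12; eighth note = 4; sixteenth note = 2.
Sum: 32 + 4 + 1 + 1 + 4 + 24 + 12 + 4 + 2 = 84.
84 equals 84, so the answer is Yes.

Yes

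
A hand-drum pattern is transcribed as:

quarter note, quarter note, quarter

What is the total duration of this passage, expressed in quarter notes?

In quarter notes: quarter note = 1; quarter note = 1; quarter = 1.
Altogether 1 + 1 + 1 = 3 quarter notes.

3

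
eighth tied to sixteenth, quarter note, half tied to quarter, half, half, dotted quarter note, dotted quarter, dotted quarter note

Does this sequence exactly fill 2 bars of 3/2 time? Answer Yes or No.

One bar of 3/2 = 24 sixteenth notes, so 2 bars = 48.
Working in sixteenth notes: eighth tied to sixteenth (eighth + sixteenth) = 3; quarter note = 4; half tied to quarter (half + quarter) = 12; half = 8; half = 8; dotted quarter note = 6; dotted quarter = 6; dotted quarter note = 6.
Total: 3 + 4 + 12 + 8 + 8 + 6 + 6 + 6 = 53.
53 exceeds 48, so the answer is No.

No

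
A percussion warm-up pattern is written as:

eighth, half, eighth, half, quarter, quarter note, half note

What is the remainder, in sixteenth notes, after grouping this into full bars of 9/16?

0

One bar of 9/16 = 9 sixteenth notes.
Working in sixteenth notes: eighth = 2; half = 8; eighth = 2; half = 8; quarter = 4; quarter note = 4; half note = 8.
Adding: 2 + 8 + 2 + 8 + 4 + 4 + 8 = 36.
36 ÷ 9 = 4 complete bars with 0 sixteenth notes remaining.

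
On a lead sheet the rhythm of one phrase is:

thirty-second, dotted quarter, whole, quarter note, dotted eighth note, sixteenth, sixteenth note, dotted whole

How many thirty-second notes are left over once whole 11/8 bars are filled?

One bar of 11/8 = 44 thirty-second notes.
Convert each value to thirty-second notes: thirty-second = 1; dotted quarter = 12; whole = 32; quarter note = 8; dotted eighth note = 6; sixteenth = 2; sixteenth note = 2; dotted whole = 48.
Altogether 1 + 12 + 32 + 8 + 6 + 2 + 2 + 48 = 111.
111 ÷ 44 = 2 complete bars with 23 thirty-second notes remaining.

23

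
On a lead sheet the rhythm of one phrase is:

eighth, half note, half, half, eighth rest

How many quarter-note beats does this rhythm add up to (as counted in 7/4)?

7

One quarter-note beat = 2 eighth notes.
Working in eighth notes: eighth = 1; half note = 4; half = 4; half = 4; eighth rest = 1.
Adding: 1 + 4 + 4 + 4 + 1 = 14.
14 ÷ 2 = 7 beats.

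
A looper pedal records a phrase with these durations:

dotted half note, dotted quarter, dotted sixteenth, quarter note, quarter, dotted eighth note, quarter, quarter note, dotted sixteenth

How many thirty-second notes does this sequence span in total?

80

Each duration in thirty-second notes: dotted half note = 24; dotted quarter = 12; dotted sixteenth = 3; quarter note = 8; quarter = 8; dotted eighth note = 6; quarter = 8; quarter note = 8; dotted sixteenth = 3.
Adding: 24 + 12 + 3 + 8 + 8 + 6 + 8 + 8 + 3 = 80 thirty-second notes.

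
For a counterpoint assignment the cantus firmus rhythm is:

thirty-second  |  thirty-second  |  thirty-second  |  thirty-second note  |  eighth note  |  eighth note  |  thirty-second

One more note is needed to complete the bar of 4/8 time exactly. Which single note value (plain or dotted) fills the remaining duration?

dotted sixteenth note

The bar of 4/8 = 16 thirty-second notes.
In thirty-second notes: thirty-second = 1; thirty-second = 1; thirty-second = 1; thirty-second note = 1; eighth note = 4; eighth note = 4; thirty-second = 1.
Total: 1 + 1 + 1 + 1 + 4 + 4 + 1 = 13.
Remaining: 16 − 13 = 3 thirty-second notes, which is a dotted sixteenth note.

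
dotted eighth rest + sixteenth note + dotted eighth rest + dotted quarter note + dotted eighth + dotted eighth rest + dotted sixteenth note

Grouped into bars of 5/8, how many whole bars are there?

One bar of 5/8 = 20 thirty-second notes.
Working in thirty-second notes: dotted eighth rest = 6; sixteenth note = 2; dotted eighth rest = 6; dotted quarter note = 12; dotted eighth = 6; dotted eighth rest = 6; dotted sixteenth note = 3.
Total: 6 + 2 + 6 + 12 + 6 + 6 + 3 = 41.
41 ÷ 20 = 2 complete bars with 1 left over.

2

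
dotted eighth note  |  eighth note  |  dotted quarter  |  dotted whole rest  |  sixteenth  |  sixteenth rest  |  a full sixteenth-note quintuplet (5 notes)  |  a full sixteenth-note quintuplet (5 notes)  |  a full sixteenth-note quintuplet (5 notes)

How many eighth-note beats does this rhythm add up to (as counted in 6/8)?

24.5

One eighth-note beat = 2 sixteenth notes.
Convert each value to sixteenth notes: dotted eighth note = 3; eighth note = 2; dotted quarter = 6; dotted whole rest = 24; sixteenth = 1; sixteenth rest = 1; a full sixteenth-note quintuplet (5 notes) (five quintuplet sixteenths span one quarter) = 4; a full sixteenth-note quintuplet (5 notes) (five quintuplet sixteenths span one quarter) = 4; a full sixteenth-note quintuplet (5 notes) (five quintuplet sixteenths span one quarter) = 4.
Sum: 3 + 2 + 6 + 24 + 1 + 1 + 4 + 4 + 4 = 49.
49 ÷ 2 = 24.5 beats.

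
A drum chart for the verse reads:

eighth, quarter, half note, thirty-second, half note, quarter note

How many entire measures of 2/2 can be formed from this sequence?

One bar of 2/2 = 32 thirty-second notes.
Each duration in thirty-second notes: eighth = 4; quarter = 8; half note = 16; thirty-second = 1; half note = 16; quarter note = 8.
Adding: 4 + 8 + 16 + 1 + 16 + 8 = 53.
53 ÷ 32 = 1 complete bar with 21 left over.

1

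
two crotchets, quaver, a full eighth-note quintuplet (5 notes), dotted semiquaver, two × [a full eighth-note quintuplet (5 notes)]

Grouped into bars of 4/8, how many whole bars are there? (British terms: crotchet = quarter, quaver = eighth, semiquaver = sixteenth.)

4

One bar of 4/8 = 16 thirty-second notes.
Working in thirty-second notes: crotchet = 8; crotchet = 8; quaver = 4; a full eighth-note quintuplet (5 notes) (five quintuplet eighths span one half) = 16; dotted semiquaver = 3; a full eighth-note quintuplet (5 notes) (five quintuplet eighths span one half) = 16; a full eighth-note quintuplet (5 notes) (five quintuplet eighths span one half) = 16.
Sum: 8 + 8 + 4 + 16 + 3 + 16 + 16 = 71.
71 ÷ 16 = 4 complete bars with 7 left over.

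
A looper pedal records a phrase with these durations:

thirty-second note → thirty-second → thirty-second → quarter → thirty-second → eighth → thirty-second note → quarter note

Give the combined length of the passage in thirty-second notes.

In thirty-second notes: thirty-second note = 1; thirty-second = 1; thirty-second = 1; quarter = 8; thirty-second = 1; eighth = 4; thirty-second note = 1; quarter note = 8.
Altogether 1 + 1 + 1 + 8 + 1 + 4 + 1 + 8 = 25 thirty-second notes.

25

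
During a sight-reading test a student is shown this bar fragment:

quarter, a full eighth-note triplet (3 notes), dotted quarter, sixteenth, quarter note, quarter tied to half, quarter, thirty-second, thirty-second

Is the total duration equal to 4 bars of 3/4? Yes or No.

One bar of 3/4 = 24 thirty-second notes, so 4 bars = 96.
In thirty-second notes: quarter = 8; a full eighth-note triplet (3 notes) (three triplet eighths span one quarter) = 8; dotted quarter = 12; sixteenth = 2; quarter note = 8; quarter tied to half (quarter + half) = 24; quarter = 8; thirty-second = 1; thirty-second = 1.
Adding: 8 + 8 + 12 + 2 + 8 + 24 + 8 + 1 + 1 = 72.
72 falls short of 96, so the answer is No.

No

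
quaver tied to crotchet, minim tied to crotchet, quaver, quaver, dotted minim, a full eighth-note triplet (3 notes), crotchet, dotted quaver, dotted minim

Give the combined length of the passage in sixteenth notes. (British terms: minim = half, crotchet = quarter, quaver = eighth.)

57

Express everything in sixteenth notes: quaver tied to crotchet (quaver + crotchet) = 6; minim tied to crotchet (minim + crotchet) = 12; quaver = 2; quaver = 2; dotted minim = 12; a full eighth-note triplet (3 notes) (three triplet eighths span one quarter) = 4; crotchet = 4; dotted quaver = 3; dotted minim = 12.
Altogether 6 + 12 + 2 + 2 + 12 + 4 + 4 + 3 + 12 = 57 sixteenth notes.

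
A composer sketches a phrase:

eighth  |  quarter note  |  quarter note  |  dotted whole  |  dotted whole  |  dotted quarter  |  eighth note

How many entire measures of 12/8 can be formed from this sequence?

2

One bar of 12/8 = 12 eighth notes.
Each duration in eighth notes: eighth = 1; quarter note = 2; quarter note = 2; dotted whole = 12; dotted whole = 12; dotted quarter = 3; eighth note = 1.
Sum: 1 + 2 + 2 + 12 + 12 + 3 + 1 = 33.
33 ÷ 12 = 2 complete bars with 9 left over.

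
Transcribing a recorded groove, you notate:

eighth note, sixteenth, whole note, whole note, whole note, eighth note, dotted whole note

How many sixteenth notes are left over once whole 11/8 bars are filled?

One bar of 11/8 = 22 sixteenth notes.
Each duration in sixteenth notes: eighth note = 2; sixteenth = 1; whole note = 16; whole note = 16; whole note = 16; eighth note = 2; dotted whole note = 24.
Altogether 2 + 1 + 16 + 16 + 16 + 2 + 24 = 77.
77 ÷ 22 = 3 complete bars with 11 sixteenth notes remaining.

11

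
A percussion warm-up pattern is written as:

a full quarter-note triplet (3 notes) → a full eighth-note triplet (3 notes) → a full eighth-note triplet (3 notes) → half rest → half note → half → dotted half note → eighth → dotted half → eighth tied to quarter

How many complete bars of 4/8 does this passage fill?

One bar of 4/8 = 4 eighth notes.
In eighth notes: a full quarter-note triplet (3 notes) (three triplet quarters span one half) = 4; a full eighth-note triplet (3 notes) (three triplet eighths span one quarter) = 2; a full eighth-note triplet (3 notes) (three triplet eighths span one quarter) = 2; half rest = 4; half note = 4; half = 4; dotted half note = 6; eighth = 1; dotted half = 6; eighth tied to quarter (eighth + quarter) = 3.
Adding: 4 + 2 + 2 + 4 + 4 + 4 + 6 + 1 + 6 + 3 = 36.
36 ÷ 4 = 9 complete bars with 0 left over.

9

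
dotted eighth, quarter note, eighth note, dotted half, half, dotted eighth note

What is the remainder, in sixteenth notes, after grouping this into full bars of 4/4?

0

One bar of 4/4 = 16 sixteenth notes.
In sixteenth notes: dotted eighth = 3; quarter note = 4; eighth note = 2; dotted half = 12; half = 8; dotted eighth note = 3.
Altogether 3 + 4 + 2 + 12 + 8 + 3 = 32.
32 ÷ 16 = 2 complete bars with 0 sixteenth notes remaining.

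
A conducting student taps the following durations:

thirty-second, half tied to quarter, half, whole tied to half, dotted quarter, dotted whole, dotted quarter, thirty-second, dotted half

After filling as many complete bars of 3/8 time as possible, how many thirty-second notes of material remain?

6

One bar of 3/8 = 12 thirty-second notes.
Convert each value to thirty-second notes: thirty-second = 1; half tied to quarter (half + quarter) = 24; half = 16; whole tied to half (whole + half) = 48; dotted quarter = 12; dotted whole = 48; dotted quarter = 12; thirty-second = 1; dotted half = 24.
Sum: 1 + 24 + 16 + 48 + 12 + 48 + 12 + 1 + 24 = 186.
186 ÷ 12 = 15 complete bars with 6 thirty-second notes remaining.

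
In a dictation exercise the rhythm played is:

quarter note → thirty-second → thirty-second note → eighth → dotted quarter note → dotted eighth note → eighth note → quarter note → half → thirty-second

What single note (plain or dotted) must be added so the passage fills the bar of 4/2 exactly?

dotted sixteenth note

The bar of 4/2 = 64 thirty-second notes.
In thirty-second notes: quarter note = 8; thirty-second = 1; thirty-second note = 1; eighth = 4; dotted quarter note = 12; dotted eighth note = 6; eighth note = 4; quarter note = 8; half = 16; thirty-second = 1.
Altogether 8 + 1 + 1 + 4 + 12 + 6 + 4 + 8 + 16 + 1 = 61.
Remaining: 64 − 61 = 3 thirty-second notes, which is a dotted sixteenth note.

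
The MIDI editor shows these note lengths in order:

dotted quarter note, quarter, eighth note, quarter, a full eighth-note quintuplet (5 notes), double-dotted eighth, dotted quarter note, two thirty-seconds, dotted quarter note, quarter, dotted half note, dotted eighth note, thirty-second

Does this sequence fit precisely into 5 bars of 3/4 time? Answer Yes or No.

One bar of 3/4 = 24 thirty-second notes, so 5 bars = 120.
Express everything in thirty-second notes: dotted quarter note = 12; quarter = 8; eighth note = 4; quarter = 8; a full eighth-note quintuplet (5 notes) (five quintuplet eighths span one half) = 16; double-dotted eighth = 7; dotted quarter note = 12; thirty-second = 1; thirty-second = 1; dotted quarter note = 12; quarter = 8; dotted half note = 24; dotted eighth note = 6; thirty-second = 1.
Sum: 12 + 8 + 4 + 8 + 16 + 7 + 12 + 1 + 1 + 12 + 8 + 24 + 6 + 1 = 120.
120 equals 120, so the answer is Yes.

Yes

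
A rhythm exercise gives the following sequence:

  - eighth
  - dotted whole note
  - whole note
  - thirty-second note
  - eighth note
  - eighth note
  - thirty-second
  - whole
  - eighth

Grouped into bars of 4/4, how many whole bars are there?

4

One bar of 4/4 = 32 thirty-second notes.
Working in thirty-second notes: eighth = 4; dotted whole note = 48; whole note = 32; thirty-second note = 1; eighth note = 4; eighth note = 4; thirty-second = 1; whole = 32; eighth = 4.
Sum: 4 + 48 + 32 + 1 + 4 + 4 + 1 + 32 + 4 = 130.
130 ÷ 32 = 4 complete bars with 2 left over.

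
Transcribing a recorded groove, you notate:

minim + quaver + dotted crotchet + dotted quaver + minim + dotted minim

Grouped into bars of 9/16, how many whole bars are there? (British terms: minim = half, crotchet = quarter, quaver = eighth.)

One bar of 9/16 = 9 sixteenth notes.
Working in sixteenth notes: minim = 8; quaver = 2; dotted crotchet = 6; dotted quaver = 3; minim = 8; dotted minim = 12.
Altogether 8 + 2 + 6 + 3 + 8 + 12 = 39.
39 ÷ 9 = 4 complete bars with 3 left over.

4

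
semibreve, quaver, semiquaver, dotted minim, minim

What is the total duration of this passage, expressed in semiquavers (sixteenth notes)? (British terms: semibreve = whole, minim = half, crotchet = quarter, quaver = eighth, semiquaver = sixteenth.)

Express everything in sixteenth notes: semibreve = 16; quaver = 2; semiquaver = 1; dotted minim = 12; minim = 8.
Total: 16 + 2 + 1 + 12 + 8 = 39 sixteenth notes.

39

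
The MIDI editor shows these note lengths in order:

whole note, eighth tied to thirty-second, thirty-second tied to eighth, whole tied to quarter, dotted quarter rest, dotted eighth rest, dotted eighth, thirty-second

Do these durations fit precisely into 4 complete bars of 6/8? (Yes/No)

No

One bar of 6/8 = 24 thirty-second notes, so 4 bars = 96.
Express everything in thirty-second notes: whole note = 32; eighth tied to thirty-second (eighth + thirty-second) = 5; thirty-second tied to eighth (thirty-second + eighth) = 5; whole tied to quarter (whole + quarter) = 40; dotted quarter rest = 12; dotted eighth rest = 6; dotted eighth = 6; thirty-second = 1.
Altogether 32 + 5 + 5 + 40 + 12 + 6 + 6 + 1 = 107.
107 exceeds 96, so the answer is No.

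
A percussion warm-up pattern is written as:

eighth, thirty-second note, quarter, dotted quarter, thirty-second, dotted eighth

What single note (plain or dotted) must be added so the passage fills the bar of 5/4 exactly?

The bar of 5/4 = 40 thirty-second notes.
In thirty-second notes: eighth = 4; thirty-second note = 1; quarter = 8; dotted quarter = 12; thirty-second = 1; dotted eighth = 6.
Sum: 4 + 1 + 8 + 12 + 1 + 6 = 32.
Remaining: 40 − 32 = 8 thirty-second notes, which is a quarter note.

quarter note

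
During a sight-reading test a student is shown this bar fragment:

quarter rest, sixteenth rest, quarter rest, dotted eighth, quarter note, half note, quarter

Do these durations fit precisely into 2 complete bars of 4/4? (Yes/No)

No

One bar of 4/4 = 16 sixteenth notes, so 2 bars = 32.
Express everything in sixteenth notes: quarter rest = 4; sixteenth rest = 1; quarter rest = 4; dotted eighth = 3; quarter note = 4; half note = 8; quarter = 4.
Total: 4 + 1 + 4 + 3 + 4 + 8 + 4 = 28.
28 falls short of 32, so the answer is No.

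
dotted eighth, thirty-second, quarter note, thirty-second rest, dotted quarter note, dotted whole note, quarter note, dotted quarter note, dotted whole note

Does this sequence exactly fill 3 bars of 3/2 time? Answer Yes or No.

Yes

One bar of 3/2 = 48 thirty-second notes, so 3 bars = 144.
In thirty-second notes: dotted eighth = 6; thirty-second = 1; quarter note = 8; thirty-second rest = 1; dotted quarter note = 12; dotted whole note = 48; quarter note = 8; dotted quarter note = 12; dotted whole note = 48.
Adding: 6 + 1 + 8 + 1 + 12 + 48 + 8 + 12 + 48 = 144.
144 equals 144, so the answer is Yes.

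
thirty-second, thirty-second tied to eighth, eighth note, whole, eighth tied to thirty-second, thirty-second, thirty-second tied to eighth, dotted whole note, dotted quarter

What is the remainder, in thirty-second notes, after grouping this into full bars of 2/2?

17

One bar of 2/2 = 32 thirty-second notes.
Working in thirty-second notes: thirty-second = 1; thirty-second tied to eighth (thirty-second + eighth) = 5; eighth note = 4; whole = 32; eighth tied to thirty-second (eighth + thirty-second) = 5; thirty-second = 1; thirty-second tied to eighth (thirty-second + eighth) = 5; dotted whole note = 48; dotted quarter = 12.
Total: 1 + 5 + 4 + 32 + 5 + 1 + 5 + 48 + 12 = 113.
113 ÷ 32 = 3 complete bars with 17 thirty-second notes remaining.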